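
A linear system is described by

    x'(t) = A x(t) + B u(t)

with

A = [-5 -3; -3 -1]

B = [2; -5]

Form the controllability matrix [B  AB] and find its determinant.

AB = [[5], [-1]]
Controllability matrix C = [B  AB] = [[2, 5], [-5, -1]]
det(C) = 2·(-1) - 5·(-5) = -2 - (-25) = 23
Since det(C) ≠ 0, rank(C) = 2 and the system is completely controllable.

23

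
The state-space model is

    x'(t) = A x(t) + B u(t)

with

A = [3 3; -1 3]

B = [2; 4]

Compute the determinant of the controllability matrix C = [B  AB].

AB = [[18], [10]]
Controllability matrix C = [B  AB] = [[2, 18], [4, 10]]
det(C) = 2·10 - 18·4 = 20 - 72 = -52
Since det(C) ≠ 0, rank(C) = 2 and the system is completely controllable.

-52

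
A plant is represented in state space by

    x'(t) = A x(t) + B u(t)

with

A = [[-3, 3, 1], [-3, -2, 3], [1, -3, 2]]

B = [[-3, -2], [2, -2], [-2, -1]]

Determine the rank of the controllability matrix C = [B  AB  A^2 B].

3

AB = [[13, -1], [-1, 7], [-13, 2]]
A^2B = [[-55, 26], [-76, -5], [-10, -18]]
Controllability matrix C = [B  AB  A^2B] = [[-3, -2, 13, -1, -55, 26], [2, -2, -1, 7, -76, -5], [-2, -1, -13, 2, -10, -18]]
Take the 3×3 submatrix of C formed by columns 1, 2, 3: [[-3, -2, 13], [2, -2, -1], [-2, -1, -13]]. Its determinant is (-3)·((-2)·(-13) - (-1)·(-1)) - (-2)·(2·(-13) - (-1)·(-2)) + 13·(2·(-1) - (-2)·(-2)) = (-3)·25 - (-2)·(-28) + 13·(-6) = -209 ≠ 0.
So rank(C) ≥ 3; since C has 3 rows, rank(C) = 3.
rank(C) = 3 = n, so the pair (A, B) is completely controllable.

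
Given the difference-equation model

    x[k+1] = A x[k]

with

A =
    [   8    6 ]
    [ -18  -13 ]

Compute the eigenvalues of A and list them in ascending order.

det(zI - A) = z^2 - (tr A)z + det A, with tr A = 8 + (-13) = -5 and det A = 8·(-13) - 6·(-18) = -104 - (-108) = 4.
So p(z) = det(zI - A) = z^2 + 5z + 4.
Factor z^2 + 5z + 4: two numbers with sum -5 and product 4 are -1 and -4, so z^2 + 5z + 4 = (z + 1)(z + 4).
Hence p(z) = (z + 1) (z + 4), with roots -4, -1.

-4, -1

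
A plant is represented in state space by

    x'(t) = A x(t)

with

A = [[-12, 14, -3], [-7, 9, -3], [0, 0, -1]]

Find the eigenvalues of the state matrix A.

det(sI - A) = s^3 - (tr A)s^2 + (M11 + M22 + M33)s - det A, where Mii is the 2×2 principal minor of A obtained by deleting row i and column i.
tr A = (-12) + 9 + (-1) = -4; M11 = 9·(-1) - (-3)·0 = -9 - 0 = -9; M22 = (-12)·(-1) - (-3)·0 = 12 - 0 = 12; M33 = (-12)·9 - 14·(-7) = -108 - (-98) = -10; sum of minors = -7.
det A = (-12)·(9·(-1) - (-3)·0) - 14·((-7)·(-1) - (-3)·0) + (-3)·((-7)·0 - 9·0) = (-12)·(-9) - 14·7 + (-3)·0 = 10.
So p(s) = det(sI - A) = s^3 + 4s^2 - 7s - 10.
Rational-root test: any integer root divides -10. Testing small divisors, s = -1 works: p(-1) = -1 + 4 + 7 + (-10) = 0, so (s + 1) is a factor.
Dividing, p(s) = (s + 1)(s^2 + 3s - 10).
Factor s^2 + 3s - 10: two numbers with sum -3 and product -10 are 2 and -5, so s^2 + 3s - 10 = (s - 2)(s + 5).
Hence p(s) = (s - 2) (s + 1) (s + 5), with roots -5, -1, 2.
At least one eigenvalue has non-negative real part, so the system is not asymptotically stable.

-5, -1, 2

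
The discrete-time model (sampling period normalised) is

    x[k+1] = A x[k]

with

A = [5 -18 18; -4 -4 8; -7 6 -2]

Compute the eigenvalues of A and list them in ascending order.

-4, -1, 4

det(zI - A) = z^3 - (tr A)z^2 + (M11 + M22 + M33)z - det A, where Mii is the 2×2 principal minor of A obtained by deleting row i and column i.
tr A = 5 + (-4) + (-2) = -1; M11 = (-4)·(-2) - 8·6 = 8 - 48 = -40; M22 = 5·(-2) - 18·(-7) = -10 - (-126) = 116; M33 = 5·(-4) - (-18)·(-4) = -20 - 72 = -92; sum of minors = -16.
det A = 5·((-4)·(-2) - 8·6) - (-18)·((-4)·(-2) - 8·(-7)) + 18·((-4)·6 - (-4)·(-7)) = 5·(-40) - (-18)·64 + 18·(-52) = 16.
So p(z) = det(zI - A) = z^3 + z^2 - 16z - 16.
Rational-root test: any integer root divides -16. Testing small divisors, z = -1 works: p(-1) = -1 + 1 + 16 + (-16) = 0, so (z + 1) is a factor.
Dividing, p(z) = (z + 1)(z^2 - 16).
Factor z^2 - 16: two numbers with sum 0 and product -16 are 4 and -4, so z^2 - 16 = (z - 4)(z + 4).
Hence p(z) = (z - 4) (z + 1) (z + 4), with roots -4, -1, 4.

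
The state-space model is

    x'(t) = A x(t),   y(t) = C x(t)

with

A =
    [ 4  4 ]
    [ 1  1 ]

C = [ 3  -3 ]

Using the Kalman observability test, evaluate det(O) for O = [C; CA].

CA = [[9, 9]]
Observability matrix O = [C; CA] = [[3, -3], [9, 9]]
det(O) = 3·9 - (-3)·9 = 27 - (-27) = 54
Since det(O) ≠ 0, rank(O) = 2 and the system is completely observable.

54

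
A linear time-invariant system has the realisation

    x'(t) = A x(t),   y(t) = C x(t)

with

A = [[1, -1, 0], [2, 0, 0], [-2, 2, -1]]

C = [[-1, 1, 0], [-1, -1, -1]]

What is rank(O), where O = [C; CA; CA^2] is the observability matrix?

CA = [[1, 1, 0], [-1, -1, 1]]
CA^2 = [[3, -1, 0], [-5, 3, -1]]
Observability matrix O = [C; CA; CA^2] = [[-1, 1, 0], [-1, -1, -1], [1, 1, 0], [-1, -1, 1], [3, -1, 0], [-5, 3, -1]]
Take the 3×3 submatrix of O formed by rows 1, 2, 3: [[-1, 1, 0], [-1, -1, -1], [1, 1, 0]]. Its determinant is (-1)·((-1)·0 - (-1)·1) - 1·((-1)·0 - (-1)·1) + 0·((-1)·1 - (-1)·1) = (-1)·1 - 1·1 + 0·0 = -2 ≠ 0.
So rank(O) ≥ 3; since O has 3 columns, rank(O) = 3.
rank(O) = 3 = n, so the pair (A, C) is completely observable.

3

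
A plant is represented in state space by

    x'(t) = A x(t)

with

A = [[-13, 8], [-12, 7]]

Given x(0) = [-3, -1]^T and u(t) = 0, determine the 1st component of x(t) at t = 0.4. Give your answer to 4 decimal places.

1.7339

det(sI - A) = s^2 - (tr A)s + det A, with tr A = (-13) + 7 = -6 and det A = (-13)·7 - 8·(-12) = -91 - (-96) = 5.
So p(s) = det(sI - A) = s^2 + 6s + 5.
Factor s^2 + 6s + 5: two numbers with sum -6 and product 5 are -1 and -5, so s^2 + 6s + 5 = (s + 1)(s + 5).
Hence p(s) = (s + 1) (s + 5), with roots -5, -1.
The eigenvalues -5, -1 are distinct and real, so A is diagonalisable and x(t) = e^{At} x(0) = V diag(e^{λ_i t}) V^{-1} x(0), where the columns of V are the eigenvectors.
λ = -5: A - (-5)I = [[-8, 8], [-12, 12]]. Row 1 gives (-8)·v1 + 8·v2 = 0, so take v_1 = [-1, -1]^T.
λ = -1: A - (-1)I = [[-12, 8], [-12, 8]]. Row 1 gives (-12)·v1 + 8·v2 = 0, so take v_2 = [-2, -3]^T.
V = [v_1 v_2] = [[-1, -2], [-1, -3]] has det V = 1, so V^{-1} = adj(V)/det V = [[-3, 2], [1, -1]].
Modal coordinates z(0) = V^{-1} x(0): (-3)·(-3) + 2·(-1) = 7; 1·(-3) + (-1)·(-1) = -2; so z(0) = [7, -2]^T.
x_1(t) = Σ_i (v_i)_1 · z_i(0) · e^{λ_i t} (row 1 of V times the modal terms).
x_1(0.4) = (-1)·7·e^{-5·0.4} + (-2)·(-2)·e^{-1·0.4} = (-7)·0.135335 + 4·0.670320 = 1.7339.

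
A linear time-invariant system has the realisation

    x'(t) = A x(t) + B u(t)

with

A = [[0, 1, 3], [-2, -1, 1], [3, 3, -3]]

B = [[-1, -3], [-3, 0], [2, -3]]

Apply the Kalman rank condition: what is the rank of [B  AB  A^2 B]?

3

AB = [[3, -9], [7, 3], [-18, 0]]
A^2B = [[-47, 3], [-31, 15], [84, -18]]
Controllability matrix C = [B  AB  A^2B] = [[-1, -3, 3, -9, -47, 3], [-3, 0, 7, 3, -31, 15], [2, -3, -18, 0, 84, -18]]
Take the 3×3 submatrix of C formed by columns 1, 2, 3: [[-1, -3, 3], [-3, 0, 7], [2, -3, -18]]. Its determinant is (-1)·(0·(-18) - 7·(-3)) - (-3)·((-3)·(-18) - 7·2) + 3·((-3)·(-3) - 0·2) = (-1)·21 - (-3)·40 + 3·9 = 126 ≠ 0.
So rank(C) ≥ 3; since C has 3 rows, rank(C) = 3.
rank(C) = 3 = n, so the pair (A, B) is completely controllable.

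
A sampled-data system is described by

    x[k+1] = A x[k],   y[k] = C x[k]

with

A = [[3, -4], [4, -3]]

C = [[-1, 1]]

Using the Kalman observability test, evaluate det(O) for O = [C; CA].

-2

CA = [[1, 1]]
Observability matrix O = [C; CA] = [[-1, 1], [1, 1]]
det(O) = (-1)·1 - 1·1 = -1 - 1 = -2
Since det(O) ≠ 0, rank(O) = 2 and the system is completely observable.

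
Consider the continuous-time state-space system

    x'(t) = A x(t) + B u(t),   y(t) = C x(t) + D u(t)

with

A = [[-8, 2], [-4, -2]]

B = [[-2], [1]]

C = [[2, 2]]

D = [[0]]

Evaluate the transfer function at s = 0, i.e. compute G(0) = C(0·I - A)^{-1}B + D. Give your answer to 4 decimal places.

G(0) = C(-A)^{-1}B + D = -C A^{-1} B + D.
det A = 24, so A^{-1} = (1/24)·adj(A) = [[-1/12, -1/12], [1/6, -1/3]]
A^{-1} B = [1/12, -2/3]^T
C A^{-1} B = -7/6
G(0) = D - C A^{-1} B = 0 - (-7/6) = 7/6 ≈ 1.1667

1.1667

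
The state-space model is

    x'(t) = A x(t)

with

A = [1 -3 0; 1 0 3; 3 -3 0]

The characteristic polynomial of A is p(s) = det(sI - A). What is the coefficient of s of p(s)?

Expand det(sI - A) for the 3×3 matrix.
p(s) = s^3 - s^2 + 12s + 18.
(Check: constant term = det(-A) = (-1)^3 det A = 18; coefficient of s^2 = -tr A = -1.)
The coefficient of s is 12.

12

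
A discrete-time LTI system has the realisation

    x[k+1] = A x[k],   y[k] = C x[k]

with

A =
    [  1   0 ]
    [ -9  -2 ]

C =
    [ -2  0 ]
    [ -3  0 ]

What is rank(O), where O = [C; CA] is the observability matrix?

1

CA = [[-2, 0], [-3, 0]]
Observability matrix O = [C; CA] = [[-2, 0], [-3, 0], [-2, 0], [-3, 0]]
Every row of O is a scalar multiple of row 1 = [-2, 0] (multipliers 1, 3/2, 1, 3/2), so the rows span a one-dimensional space.
O ≠ 0, hence rank(O) = 1.
rank(O) = 1 < n = 2, so the pair (A, C) is not completely observable.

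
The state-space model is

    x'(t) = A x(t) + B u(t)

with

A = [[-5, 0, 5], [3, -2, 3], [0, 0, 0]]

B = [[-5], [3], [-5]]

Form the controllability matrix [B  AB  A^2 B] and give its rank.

2

AB = [[0], [-36], [0]]
A^2B = [[0], [72], [0]]
Controllability matrix C = [B  AB  A^2B] = [[-5, 0, 0], [3, -36, 72], [-5, 0, 0]]
The rows r1, r2, r3 of C are linearly dependent: -r1 + r3 = 0 (check each entry), so rank(C) ≤ 2.
The 2×2 minor from rows 1, 2, columns 1, 2 is (-5)·(-36) - 0·3 = 180 - 0 = 180 ≠ 0, so rank(C) = 2.
rank(C) = 2 < n = 3, so the pair (A, B) is not completely controllable.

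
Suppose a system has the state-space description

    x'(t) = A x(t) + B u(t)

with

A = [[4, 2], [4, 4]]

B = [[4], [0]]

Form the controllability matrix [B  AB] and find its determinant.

AB = [[16], [16]]
Controllability matrix C = [B  AB] = [[4, 16], [0, 16]]
det(C) = 4·16 - 16·0 = 64 - 0 = 64
Since det(C) ≠ 0, rank(C) = 2 and the system is completely controllable.

64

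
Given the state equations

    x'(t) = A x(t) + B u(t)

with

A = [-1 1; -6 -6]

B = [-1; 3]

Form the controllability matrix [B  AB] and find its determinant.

0

AB = [[4], [-12]]
Controllability matrix C = [B  AB] = [[-1, 4], [3, -12]]
det(C) = (-1)·(-12) - 4·3 = 12 - 12 = 0
Since det(C) = 0, rank(C) < 2 and the system is not completely controllable.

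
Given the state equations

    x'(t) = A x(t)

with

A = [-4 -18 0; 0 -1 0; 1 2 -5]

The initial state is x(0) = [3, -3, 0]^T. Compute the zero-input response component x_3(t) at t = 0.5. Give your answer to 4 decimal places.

det(sI - A) = s^3 - (tr A)s^2 + (M11 + M22 + M33)s - det A, where Mii is the 2×2 principal minor of A obtained by deleting row i and column i.
tr A = (-4) + (-1) + (-5) = -10; M11 = (-1)·(-5) - 0·2 = 5 - 0 = 5; M22 = (-4)·(-5) - 0·1 = 20 - 0 = 20; M33 = (-4)·(-1) - (-18)·0 = 4 - 0 = 4; sum of minors = 29.
det A = (-4)·((-1)·(-5) - 0·2) - (-18)·(0·(-5) - 0·1) + 0·(0·2 - (-1)·1) = (-4)·5 - (-18)·0 + 0·1 = -20.
So p(s) = det(sI - A) = s^3 + 10s^2 + 29s + 20.
Rational-root test: any integer root divides 20. Testing small divisors, s = -1 works: p(-1) = -1 + 10 + (-29) + 20 = 0, so (s + 1) is a factor.
Dividing, p(s) = (s + 1)(s^2 + 9s + 20).
Factor s^2 + 9s + 20: two numbers with sum -9 and product 20 are -4 and -5, so s^2 + 9s + 20 = (s + 4)(s + 5).
Hence p(s) = (s + 1) (s + 4) (s + 5), with roots -5, -4, -1.
The eigenvalues -5, -4, -1 are distinct and real, so A is diagonalisable and x(t) = e^{At} x(0) = V diag(e^{λ_i t}) V^{-1} x(0), where the columns of V are the eigenvectors.
λ = -5: A - (-5)I = [[1, -18, 0], [0, 4, 0], [1, 2, 0]]. v must be orthogonal to every row; (row 1) × (row 2) = [0, 0, 4], so take v_1 = [0, 0, -1]^T.
λ = -4: A - (-4)I = [[0, -18, 0], [0, 3, 0], [1, 2, -1]]. v must be orthogonal to every row; (row 1) × (row 3) = [18, 0, 18], so take v_2 = [1, 0, 1]^T.
λ = -1: A - (-1)I = [[-3, -18, 0], [0, 0, 0], [1, 2, -4]]. v must be orthogonal to every row; (row 1) × (row 3) = [72, -12, 12], so take v_3 = [6, -1, 1]^T.
V = [v_1 v_2 v_3] = [[0, 1, 6], [0, 0, -1], [-1, 1, 1]] has det V = 1, so V^{-1} = adj(V)/det V = [[1, 5, -1], [1, 6, 0], [0, -1, 0]].
Modal coordinates z(0) = V^{-1} x(0): 1·3 + 5·(-3) + (-1)·0 = -12; 1·3 + 6·(-3) + 0·0 = -15; 0·3 + (-1)·(-3) + 0·0 = 3; so z(0) = [-12, -15, 3]^T.
x_3(t) = Σ_i (v_i)_3 · z_i(0) · e^{λ_i t} (row 3 of V times the modal terms).
x_3(0.5) = (-1)·(-12)·e^{-5·0.5} + 1·(-15)·e^{-4·0.5} + 1·3·e^{-1·0.5} = 12·0.082085 + (-15)·0.135335 + 3·0.606531 = 0.7746.

0.7746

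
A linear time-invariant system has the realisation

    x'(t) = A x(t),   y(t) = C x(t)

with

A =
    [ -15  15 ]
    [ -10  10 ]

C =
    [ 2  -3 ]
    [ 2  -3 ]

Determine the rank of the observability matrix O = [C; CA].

1

CA = [[0, 0], [0, 0]]
Observability matrix O = [C; CA] = [[2, -3], [2, -3], [0, 0], [0, 0]]
Every row of O is a scalar multiple of row 1 = [2, -3] (multipliers 1, 1, 0, 0), so the rows span a one-dimensional space.
O ≠ 0, hence rank(O) = 1.
rank(O) = 1 < n = 2, so the pair (A, C) is not completely observable.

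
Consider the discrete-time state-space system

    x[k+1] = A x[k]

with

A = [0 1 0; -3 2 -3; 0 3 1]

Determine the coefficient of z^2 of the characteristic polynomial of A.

-3

Expand det(zI - A) for the 3×3 matrix.
p(z) = z^3 - 3z^2 + 14z - 3.
(Check: constant term = det(-A) = (-1)^3 det A = -3; coefficient of z^2 = -tr A = -3.)
The coefficient of z^2 is -3.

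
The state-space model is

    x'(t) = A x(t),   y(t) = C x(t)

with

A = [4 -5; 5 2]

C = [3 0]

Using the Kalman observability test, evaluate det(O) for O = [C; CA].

CA = [[12, -15]]
Observability matrix O = [C; CA] = [[3, 0], [12, -15]]
det(O) = 3·(-15) - 0·12 = -45 - 0 = -45
Since det(O) ≠ 0, rank(O) = 2 and the system is completely observable.

-45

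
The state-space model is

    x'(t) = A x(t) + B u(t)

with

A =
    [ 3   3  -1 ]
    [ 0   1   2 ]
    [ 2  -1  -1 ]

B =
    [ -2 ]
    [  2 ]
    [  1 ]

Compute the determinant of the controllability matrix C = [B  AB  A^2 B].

-144

AB = [[-1], [4], [-7]]
A^2B = [[16], [-10], [1]]
Controllability matrix C = [B  AB  A^2B] = [[-2, -1, 16], [2, 4, -10], [1, -7, 1]]
Expanding along the first row, det(C) = (-2)·(4·1 - (-10)·(-7)) - (-1)·(2·1 - (-10)·1) + 16·(2·(-7) - 4·1) = (-2)·(-66) - (-1)·12 + 16·(-18) = -144
Since det(C) ≠ 0, rank(C) = 3 and the system is completely controllable.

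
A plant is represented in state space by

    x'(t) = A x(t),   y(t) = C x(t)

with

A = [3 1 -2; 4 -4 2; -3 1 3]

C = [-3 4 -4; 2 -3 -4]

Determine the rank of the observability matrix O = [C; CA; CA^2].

3

CA = [[19, -23, 2], [6, 10, -22]]
CA^2 = [[-41, 113, -78], [124, -56, -58]]
Observability matrix O = [C; CA; CA^2] = [[-3, 4, -4], [2, -3, -4], [19, -23, 2], [6, 10, -22], [-41, 113, -78], [124, -56, -58]]
Take the 3×3 submatrix of O formed by rows 1, 2, 3: [[-3, 4, -4], [2, -3, -4], [19, -23, 2]]. Its determinant is (-3)·((-3)·2 - (-4)·(-23)) - 4·(2·2 - (-4)·19) + (-4)·(2·(-23) - (-3)·19) = (-3)·(-98) - 4·80 + (-4)·11 = -70 ≠ 0.
So rank(O) ≥ 3; since O has 3 columns, rank(O) = 3.
rank(O) = 3 = n, so the pair (A, C) is completely observable.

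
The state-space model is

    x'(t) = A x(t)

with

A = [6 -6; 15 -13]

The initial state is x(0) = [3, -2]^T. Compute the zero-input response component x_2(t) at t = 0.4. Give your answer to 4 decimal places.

5.8520

det(sI - A) = s^2 - (tr A)s + det A, with tr A = 6 + (-13) = -7 and det A = 6·(-13) - (-6)·15 = -78 - (-90) = 12.
So p(s) = det(sI - A) = s^2 + 7s + 12.
Factor s^2 + 7s + 12: two numbers with sum -7 and product 12 are -3 and -4, so s^2 + 7s + 12 = (s + 3)(s + 4).
Hence p(s) = (s + 3) (s + 4), with roots -4, -3.
The eigenvalues -4, -3 are distinct and real, so A is diagonalisable and x(t) = e^{At} x(0) = V diag(e^{λ_i t}) V^{-1} x(0), where the columns of V are the eigenvectors.
λ = -4: A - (-4)I = [[10, -6], [15, -9]]. Row 1 gives 10·v1 + (-6)·v2 = 0, so take v_1 = [-3, -5]^T.
λ = -3: A - (-3)I = [[9, -6], [15, -10]]. Row 1 gives 9·v1 + (-6)·v2 = 0, so take v_2 = [-2, -3]^T.
V = [v_1 v_2] = [[-3, -2], [-5, -3]] has det V = -1, so V^{-1} = adj(V)/det V = [[3, -2], [-5, 3]].
Modal coordinates z(0) = V^{-1} x(0): 3·3 + (-2)·(-2) = 13; (-5)·3 + 3·(-2) = -21; so z(0) = [13, -21]^T.
x_2(t) = Σ_i (v_i)_2 · z_i(0) · e^{λ_i t} (row 2 of V times the modal terms).
x_2(0.4) = (-5)·13·e^{-4·0.4} + (-3)·(-21)·e^{-3·0.4} = (-65)·0.20189652 + 63·0.30119421 = 5.8520.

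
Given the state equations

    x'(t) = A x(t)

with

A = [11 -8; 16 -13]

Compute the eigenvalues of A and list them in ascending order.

-5, 3

det(sI - A) = s^2 - (tr A)s + det A, with tr A = 11 + (-13) = -2 and det A = 11·(-13) - (-8)·16 = -143 - (-128) = -15.
So p(s) = det(sI - A) = s^2 + 2s - 15.
Factor s^2 + 2s - 15: two numbers with sum -2 and product -15 are 3 and -5, so s^2 + 2s - 15 = (s - 3)(s + 5).
Hence p(s) = (s - 3) (s + 5), with roots -5, 3.
At least one eigenvalue has non-negative real part, so the system is not asymptotically stable.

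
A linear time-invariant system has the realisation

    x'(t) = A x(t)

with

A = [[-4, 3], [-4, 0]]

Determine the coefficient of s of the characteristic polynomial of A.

4

For a 2×2 matrix, det(sI - A) = s^2 - (tr A)s + det A.
tr A = -4, det A = 12.
So p(s) = s^2 + 4s + 12.
The coefficient of s is 4.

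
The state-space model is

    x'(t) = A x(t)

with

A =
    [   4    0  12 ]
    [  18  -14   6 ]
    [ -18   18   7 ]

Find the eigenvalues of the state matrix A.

det(sI - A) = s^3 - (tr A)s^2 + (M11 + M22 + M33)s - det A, where Mii is the 2×2 principal minor of A obtained by deleting row i and column i.
tr A = 4 + (-14) + 7 = -3; M11 = (-14)·7 - 6·18 = -98 - 108 = -206; M22 = 4·7 - 12·(-18) = 28 - (-216) = 244; M33 = 4·(-14) - 0·18 = -56 - 0 = -56; sum of minors = -18.
det A = 4·((-14)·7 - 6·18) - 0·(18·7 - 6·(-18)) + 12·(18·18 - (-14)·(-18)) = 4·(-206) - 0·234 + 12·72 = 40.
So p(s) = det(sI - A) = s^3 + 3s^2 - 18s - 40.
Rational-root test: any integer root divides -40. Testing small divisors, s = -2 works: p(-2) = -8 + 12 + 36 + (-40) = 0, so (s + 2) is a factor.
Dividing, p(s) = (s + 2)(s^2 + s - 20).
Factor s^2 + s - 20: two numbers with sum -1 and product -20 are 4 and -5, so s^2 + s - 20 = (s - 4)(s + 5).
Hence p(s) = (s - 4) (s + 2) (s + 5), with roots -5, -2, 4.
At least one eigenvalue has non-negative real part, so the system is not asymptotically stable.

-5, -2, 4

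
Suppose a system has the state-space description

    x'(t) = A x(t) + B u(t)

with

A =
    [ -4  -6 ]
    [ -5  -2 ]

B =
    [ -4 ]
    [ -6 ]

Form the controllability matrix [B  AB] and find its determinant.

AB = [[52], [32]]
Controllability matrix C = [B  AB] = [[-4, 52], [-6, 32]]
det(C) = (-4)·32 - 52·(-6) = -128 - (-312) = 184
Since det(C) ≠ 0, rank(C) = 2 and the system is completely controllable.

184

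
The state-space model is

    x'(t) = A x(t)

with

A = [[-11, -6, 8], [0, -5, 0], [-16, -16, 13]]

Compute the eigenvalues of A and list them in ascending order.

-5, -3, 5

det(sI - A) = s^3 - (tr A)s^2 + (M11 + M22 + M33)s - det A, where Mii is the 2×2 principal minor of A obtained by deleting row i and column i.
tr A = (-11) + (-5) + 13 = -3; M11 = (-5)·13 - 0·(-16) = -65 - 0 = -65; M22 = (-11)·13 - 8·(-16) = -143 - (-128) = -15; M33 = (-11)·(-5) - (-6)·0 = 55 - 0 = 55; sum of minors = -25.
det A = (-11)·((-5)·13 - 0·(-16)) - (-6)·(0·13 - 0·(-16)) + 8·(0·(-16) - (-5)·(-16)) = (-11)·(-65) - (-6)·0 + 8·(-80) = 75.
So p(s) = det(sI - A) = s^3 + 3s^2 - 25s - 75.
Rational-root test: any integer root divides -75. Testing small divisors, s = -3 works: p(-3) = -27 + 27 + 75 + (-75) = 0, so (s + 3) is a factor.
Dividing, p(s) = (s + 3)(s^2 - 25).
Factor s^2 - 25: two numbers with sum 0 and product -25 are 5 and -5, so s^2 - 25 = (s - 5)(s + 5).
Hence p(s) = (s - 5) (s + 3) (s + 5), with roots -5, -3, 5.
At least one eigenvalue has non-negative real part, so the system is not asymptotically stable.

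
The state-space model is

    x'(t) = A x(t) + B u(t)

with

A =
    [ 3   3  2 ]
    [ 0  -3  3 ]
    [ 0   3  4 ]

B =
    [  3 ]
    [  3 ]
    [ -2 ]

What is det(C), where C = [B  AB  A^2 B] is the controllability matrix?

2106

AB = [[14], [-15], [1]]
A^2B = [[-1], [48], [-41]]
Controllability matrix C = [B  AB  A^2B] = [[3, 14, -1], [3, -15, 48], [-2, 1, -41]]
Expanding along the first row, det(C) = 3·((-15)·(-41) - 48·1) - 14·(3·(-41) - 48·(-2)) + (-1)·(3·1 - (-15)·(-2)) = 3·567 - 14·(-27) + (-1)·(-27) = 2106
Since det(C) ≠ 0, rank(C) = 3 and the system is completely controllable.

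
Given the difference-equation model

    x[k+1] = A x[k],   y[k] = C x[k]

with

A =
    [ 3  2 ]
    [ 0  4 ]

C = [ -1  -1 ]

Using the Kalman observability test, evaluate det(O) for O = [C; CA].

3

CA = [[-3, -6]]
Observability matrix O = [C; CA] = [[-1, -1], [-3, -6]]
det(O) = (-1)·(-6) - (-1)·(-3) = 6 - 3 = 3
Since det(O) ≠ 0, rank(O) = 2 and the system is completely observable.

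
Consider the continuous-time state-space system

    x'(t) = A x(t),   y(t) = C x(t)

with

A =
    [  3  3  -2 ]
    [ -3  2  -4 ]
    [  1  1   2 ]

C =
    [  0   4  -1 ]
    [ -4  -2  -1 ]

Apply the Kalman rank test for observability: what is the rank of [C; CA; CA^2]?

CA = [[-13, 7, -18], [-7, -17, 14]]
CA^2 = [[-78, -43, -38], [44, -41, 110]]
Observability matrix O = [C; CA; CA^2] = [[0, 4, -1], [-4, -2, -1], [-13, 7, -18], [-7, -17, 14], [-78, -43, -38], [44, -41, 110]]
Take the 3×3 submatrix of O formed by rows 1, 2, 3: [[0, 4, -1], [-4, -2, -1], [-13, 7, -18]]. Its determinant is 0·((-2)·(-18) - (-1)·7) - 4·((-4)·(-18) - (-1)·(-13)) + (-1)·((-4)·7 - (-2)·(-13)) = 0·43 - 4·59 + (-1)·(-54) = -182 ≠ 0.
So rank(O) ≥ 3; since O has 3 columns, rank(O) = 3.
rank(O) = 3 = n, so the pair (A, C) is completely observable.

3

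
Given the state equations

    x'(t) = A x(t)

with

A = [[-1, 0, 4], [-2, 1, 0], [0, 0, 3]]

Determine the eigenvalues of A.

-1, 1, 3

det(sI - A) = s^3 - (tr A)s^2 + (M11 + M22 + M33)s - det A, where Mii is the 2×2 principal minor of A obtained by deleting row i and column i.
tr A = (-1) + 1 + 3 = 3; M11 = 1·3 - 0·0 = 3 - 0 = 3; M22 = (-1)·3 - 4·0 = -3 - 0 = -3; M33 = (-1)·1 - 0·(-2) = -1 - 0 = -1; sum of minors = -1.
det A = (-1)·(1·3 - 0·0) - 0·((-2)·3 - 0·0) + 4·((-2)·0 - 1·0) = (-1)·3 - 0·(-6) + 4·0 = -3.
So p(s) = det(sI - A) = s^3 - 3s^2 - s + 3.
Rational-root test: any integer root divides 3. Testing small divisors, s = -1 works: p(-1) = -1 + (-3) + 1 + 3 = 0, so (s + 1) is a factor.
Dividing, p(s) = (s + 1)(s^2 - 4s + 3).
Factor s^2 - 4s + 3: two numbers with sum 4 and product 3 are 3 and 1, so s^2 - 4s + 3 = (s - 3)(s - 1).
Hence p(s) = (s - 3) (s - 1) (s + 1), with roots -1, 1, 3.
At least one eigenvalue has non-negative real part, so the system is not asymptotically stable.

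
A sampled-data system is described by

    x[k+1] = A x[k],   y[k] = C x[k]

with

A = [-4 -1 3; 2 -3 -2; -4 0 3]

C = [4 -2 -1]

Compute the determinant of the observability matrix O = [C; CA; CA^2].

CA = [[-16, 2, 13]]
CA^2 = [[16, 10, -13]]
Observability matrix O = [C; CA; CA^2] = [[4, -2, -1], [-16, 2, 13], [16, 10, -13]]
Expanding along the first row, det(O) = 4·(2·(-13) - 13·10) - (-2)·((-16)·(-13) - 13·16) + (-1)·((-16)·10 - 2·16) = 4·(-156) - (-2)·0 + (-1)·(-192) = -432
Since det(O) ≠ 0, rank(O) = 3 and the system is completely observable.

-432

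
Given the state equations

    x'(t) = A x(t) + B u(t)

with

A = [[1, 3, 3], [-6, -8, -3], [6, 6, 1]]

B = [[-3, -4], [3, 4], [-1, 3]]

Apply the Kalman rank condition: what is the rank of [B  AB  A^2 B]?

AB = [[3, 17], [-3, -17], [-1, 3]]
A^2B = [[-9, -25], [9, 25], [-1, 3]]
Controllability matrix C = [B  AB  A^2B] = [[-3, -4, 3, 17, -9, -25], [3, 4, -3, -17, 9, 25], [-1, 3, -1, 3, -1, 3]]
The rows r1, r2, r3 of C are linearly dependent: r1 + r2 = 0 (check each entry), so rank(C) ≤ 2.
The 2×2 minor from rows 1, 3, columns 1, 2 is (-3)·3 - (-4)·(-1) = -9 - 4 = -13 ≠ 0, so rank(C) = 2.
rank(C) = 2 < n = 3, so the pair (A, B) is not completely controllable.

2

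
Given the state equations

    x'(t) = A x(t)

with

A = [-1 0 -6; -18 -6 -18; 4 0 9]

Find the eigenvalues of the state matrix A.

det(sI - A) = s^3 - (tr A)s^2 + (M11 + M22 + M33)s - det A, where Mii is the 2×2 principal minor of A obtained by deleting row i and column i.
tr A = (-1) + (-6) + 9 = 2; M11 = (-6)·9 - (-18)·0 = -54 - 0 = -54; M22 = (-1)·9 - (-6)·4 = -9 - (-24) = 15; M33 = (-1)·(-6) - 0·(-18) = 6 - 0 = 6; sum of minors = -33.
det A = (-1)·((-6)·9 - (-18)·0) - 0·((-18)·9 - (-18)·4) + (-6)·((-18)·0 - (-6)·4) = (-1)·(-54) - 0·(-90) + (-6)·24 = -90.
So p(s) = det(sI - A) = s^3 - 2s^2 - 33s + 90.
Rational-root test: any integer root divides 90. Testing small divisors, s = 3 works: p(3) = 27 + (-18) + (-99) + 90 = 0, so (s - 3) is a factor.
Dividing, p(s) = (s - 3)(s^2 + s - 30).
Factor s^2 + s - 30: two numbers with sum -1 and product -30 are 5 and -6, so s^2 + s - 30 = (s - 5)(s + 6).
Hence p(s) = (s - 5) (s - 3) (s + 6), with roots -6, 3, 5.
At least one eigenvalue has non-negative real part, so the system is not asymptotically stable.

-6, 3, 5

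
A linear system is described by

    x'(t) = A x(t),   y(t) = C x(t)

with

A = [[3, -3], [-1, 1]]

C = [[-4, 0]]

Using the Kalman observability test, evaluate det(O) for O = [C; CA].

CA = [[-12, 12]]
Observability matrix O = [C; CA] = [[-4, 0], [-12, 12]]
det(O) = (-4)·12 - 0·(-12) = -48 - 0 = -48
Since det(O) ≠ 0, rank(O) = 2 and the system is completely observable.

-48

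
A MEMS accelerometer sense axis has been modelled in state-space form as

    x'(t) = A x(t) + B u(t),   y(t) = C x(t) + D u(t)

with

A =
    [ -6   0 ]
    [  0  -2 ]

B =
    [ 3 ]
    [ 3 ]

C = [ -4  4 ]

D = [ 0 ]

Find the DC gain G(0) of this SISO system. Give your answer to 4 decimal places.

4.0000

G(0) = C(-A)^{-1}B + D = -C A^{-1} B + D.
det A = 12, so A^{-1} = (1/12)·adj(A) = [[-1/6, 0], [0, -1/2]]
A^{-1} B = [-1/2, -3/2]^T
C A^{-1} B = -4
G(0) = D - C A^{-1} B = 0 - (-4) = 4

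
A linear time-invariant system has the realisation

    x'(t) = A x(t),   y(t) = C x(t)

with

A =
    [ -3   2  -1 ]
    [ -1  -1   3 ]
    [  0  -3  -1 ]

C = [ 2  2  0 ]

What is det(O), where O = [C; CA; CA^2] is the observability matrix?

CA = [[-8, 2, 4]]
CA^2 = [[22, -30, 10]]
Observability matrix O = [C; CA; CA^2] = [[2, 2, 0], [-8, 2, 4], [22, -30, 10]]
Expanding along the first row, det(O) = 2·(2·10 - 4·(-30)) - 2·((-8)·10 - 4·22) + 0·((-8)·(-30) - 2·22) = 2·140 - 2·(-168) + 0·196 = 616
Since det(O) ≠ 0, rank(O) = 3 and the system is completely observable.

616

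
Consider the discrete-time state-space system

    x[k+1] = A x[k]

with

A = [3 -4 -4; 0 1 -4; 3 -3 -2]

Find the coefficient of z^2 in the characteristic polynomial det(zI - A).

Expand det(zI - A) for the 3×3 matrix.
p(z) = z^3 - 2z^2 - 5z - 18.
(Check: constant term = det(-A) = (-1)^3 det A = -18; coefficient of z^2 = -tr A = -2.)
The coefficient of z^2 is -2.

-2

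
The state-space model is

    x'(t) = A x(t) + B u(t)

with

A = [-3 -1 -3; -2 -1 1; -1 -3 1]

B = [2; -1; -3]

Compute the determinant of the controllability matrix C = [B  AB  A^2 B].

-64

AB = [[4], [-6], [-2]]
A^2B = [[0], [-4], [12]]
Controllability matrix C = [B  AB  A^2B] = [[2, 4, 0], [-1, -6, -4], [-3, -2, 12]]
Expanding along the first row, det(C) = 2·((-6)·12 - (-4)·(-2)) - 4·((-1)·12 - (-4)·(-3)) + 0·((-1)·(-2) - (-6)·(-3)) = 2·(-80) - 4·(-24) + 0·(-16) = -64
Since det(C) ≠ 0, rank(C) = 3 and the system is completely controllable.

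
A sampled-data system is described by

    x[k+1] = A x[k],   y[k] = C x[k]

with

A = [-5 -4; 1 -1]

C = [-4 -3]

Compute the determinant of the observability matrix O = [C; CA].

CA = [[17, 19]]
Observability matrix O = [C; CA] = [[-4, -3], [17, 19]]
det(O) = (-4)·19 - (-3)·17 = -76 - (-51) = -25
Since det(O) ≠ 0, rank(O) = 2 and the system is completely observable.

-25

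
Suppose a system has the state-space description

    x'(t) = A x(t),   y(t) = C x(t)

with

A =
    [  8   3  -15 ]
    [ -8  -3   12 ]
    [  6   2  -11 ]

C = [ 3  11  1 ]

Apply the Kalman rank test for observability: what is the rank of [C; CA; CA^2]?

CA = [[-58, -22, 76]]
CA^2 = [[168, 44, -230]]
Observability matrix O = [C; CA; CA^2] = [[3, 11, 1], [-58, -22, 76], [168, 44, -230]]
The columns c1, c2, c3 of O are linearly dependent: 3·c1 - c2 + 2·c3 = 0 (check each entry), so rank(O) ≤ 2.
The 2×2 minor from rows 1, 2, columns 1, 2 is 3·(-22) - 11·(-58) = -66 - (-638) = 572 ≠ 0, so rank(O) = 2.
rank(O) = 2 < n = 3, so the pair (A, C) is not completely observable.

2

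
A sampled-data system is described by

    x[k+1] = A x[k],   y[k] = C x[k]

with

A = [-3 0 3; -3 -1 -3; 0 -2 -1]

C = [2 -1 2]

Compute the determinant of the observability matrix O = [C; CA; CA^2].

CA = [[-3, -3, 7]]
CA^2 = [[18, -11, -7]]
Observability matrix O = [C; CA; CA^2] = [[2, -1, 2], [-3, -3, 7], [18, -11, -7]]
Expanding along the first row, det(O) = 2·((-3)·(-7) - 7·(-11)) - (-1)·((-3)·(-7) - 7·18) + 2·((-3)·(-11) - (-3)·18) = 2·98 - (-1)·(-105) + 2·87 = 265
Since det(O) ≠ 0, rank(O) = 3 and the system is completely observable.

265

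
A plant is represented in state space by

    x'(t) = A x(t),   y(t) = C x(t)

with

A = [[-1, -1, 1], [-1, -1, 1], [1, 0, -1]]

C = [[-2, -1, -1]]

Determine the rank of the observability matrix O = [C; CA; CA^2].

CA = [[2, 3, -2]]
CA^2 = [[-7, -5, 7]]
Observability matrix O = [C; CA; CA^2] = [[-2, -1, -1], [2, 3, -2], [-7, -5, 7]]
det(O) = (-2)·(3·7 - (-2)·(-5)) - (-1)·(2·7 - (-2)·(-7)) + (-1)·(2·(-5) - 3·(-7)) = (-2)·11 - (-1)·0 + (-1)·11 = -33 ≠ 0, so rank(O) = 3.
rank(O) = 3 = n, so the pair (A, C) is completely observable.

3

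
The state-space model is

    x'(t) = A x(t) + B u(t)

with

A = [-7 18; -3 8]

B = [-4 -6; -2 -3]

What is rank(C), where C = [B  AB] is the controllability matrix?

AB = [[-8, -12], [-4, -6]]
Controllability matrix C = [B  AB] = [[-4, -6, -8, -12], [-2, -3, -4, -6]]
Every column of C is a scalar multiple of column 1 = [-4, -2] (multipliers 1, 3/2, 2, 3), so the columns span a one-dimensional space.
C ≠ 0, hence rank(C) = 1.
rank(C) = 1 < n = 2, so the pair (A, B) is not completely controllable.

1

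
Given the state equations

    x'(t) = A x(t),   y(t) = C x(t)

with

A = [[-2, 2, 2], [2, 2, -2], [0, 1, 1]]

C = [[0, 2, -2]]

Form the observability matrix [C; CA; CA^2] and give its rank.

2

CA = [[4, 2, -6]]
CA^2 = [[-4, 6, -2]]
Observability matrix O = [C; CA; CA^2] = [[0, 2, -2], [4, 2, -6], [-4, 6, -2]]
The columns c1, c2, c3 of O are linearly dependent: c1 + c2 + c3 = 0 (check each entry), so rank(O) ≤ 2.
The 2×2 minor from rows 1, 2, columns 1, 2 is 0·2 - 2·4 = 0 - 8 = -8 ≠ 0, so rank(O) = 2.
rank(O) = 2 < n = 3, so the pair (A, C) is not completely observable.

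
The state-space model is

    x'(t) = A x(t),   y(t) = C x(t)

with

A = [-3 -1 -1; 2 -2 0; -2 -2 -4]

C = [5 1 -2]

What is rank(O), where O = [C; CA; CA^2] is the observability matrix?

CA = [[-9, -3, 3]]
CA^2 = [[15, 9, -3]]
Observability matrix O = [C; CA; CA^2] = [[5, 1, -2], [-9, -3, 3], [15, 9, -3]]
The columns c1, c2, c3 of O are linearly dependent: c1 - c2 + 2·c3 = 0 (check each entry), so rank(O) ≤ 2.
The 2×2 minor from rows 1, 2, columns 1, 2 is 5·(-3) - 1·(-9) = -15 - (-9) = -6 ≠ 0, so rank(O) = 2.
rank(O) = 2 < n = 3, so the pair (A, C) is not completely observable.

2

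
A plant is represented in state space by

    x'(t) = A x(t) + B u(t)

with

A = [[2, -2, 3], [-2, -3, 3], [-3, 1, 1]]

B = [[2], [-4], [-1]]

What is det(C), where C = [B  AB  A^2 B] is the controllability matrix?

-3601

AB = [[9], [5], [-11]]
A^2B = [[-25], [-66], [-33]]
Controllability matrix C = [B  AB  A^2B] = [[2, 9, -25], [-4, 5, -66], [-1, -11, -33]]
Expanding along the first row, det(C) = 2·(5·(-33) - (-66)·(-11)) - 9·((-4)·(-33) - (-66)·(-1)) + (-25)·((-4)·(-11) - 5·(-1)) = 2·(-891) - 9·66 + (-25)·49 = -3601
Since det(C) ≠ 0, rank(C) = 3 and the system is completely controllable.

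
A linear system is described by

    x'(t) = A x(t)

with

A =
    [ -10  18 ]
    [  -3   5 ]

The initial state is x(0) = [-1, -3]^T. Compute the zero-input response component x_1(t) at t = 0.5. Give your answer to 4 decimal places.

det(sI - A) = s^2 - (tr A)s + det A, with tr A = (-10) + 5 = -5 and det A = (-10)·5 - 18·(-3) = -50 - (-54) = 4.
So p(s) = det(sI - A) = s^2 + 5s + 4.
Factor s^2 + 5s + 4: two numbers with sum -5 and product 4 are -1 and -4, so s^2 + 5s + 4 = (s + 1)(s + 4).
Hence p(s) = (s + 1) (s + 4), with roots -4, -1.
The eigenvalues -4, -1 are distinct and real, so A is diagonalisable and x(t) = e^{At} x(0) = V diag(e^{λ_i t}) V^{-1} x(0), where the columns of V are the eigenvectors.
λ = -4: A - (-4)I = [[-6, 18], [-3, 9]]. Row 1 gives (-6)·v1 + 18·v2 = 0, so take v_1 = [3, 1]^T.
λ = -1: A - (-1)I = [[-9, 18], [-3, 6]]. Row 1 gives (-9)·v1 + 18·v2 = 0, so take v_2 = [-2, -1]^T.
V = [v_1 v_2] = [[3, -2], [1, -1]] has det V = -1, so V^{-1} = adj(V)/det V = [[1, -2], [1, -3]].
Modal coordinates z(0) = V^{-1} x(0): 1·(-1) + (-2)·(-3) = 5; 1·(-1) + (-3)·(-3) = 8; so z(0) = [5, 8]^T.
x_1(t) = Σ_i (v_i)_1 · z_i(0) · e^{λ_i t} (row 1 of V times the modal terms).
x_1(0.5) = 3·5·e^{-4·0.5} + (-2)·8·e^{-1·0.5} = 15·0.135335 + (-16)·0.606531 = -7.6745.

-7.6745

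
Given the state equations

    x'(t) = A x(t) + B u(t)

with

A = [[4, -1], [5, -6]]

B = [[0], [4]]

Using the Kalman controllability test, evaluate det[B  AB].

AB = [[-4], [-24]]
Controllability matrix C = [B  AB] = [[0, -4], [4, -24]]
det(C) = 0·(-24) - (-4)·4 = 0 - (-16) = 16
Since det(C) ≠ 0, rank(C) = 2 and the system is completely controllable.

16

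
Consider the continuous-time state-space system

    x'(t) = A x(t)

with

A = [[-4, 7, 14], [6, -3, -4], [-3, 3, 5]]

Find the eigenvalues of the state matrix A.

det(sI - A) = s^3 - (tr A)s^2 + (M11 + M22 + M33)s - det A, where Mii is the 2×2 principal minor of A obtained by deleting row i and column i.
tr A = (-4) + (-3) + 5 = -2; M11 = (-3)·5 - (-4)·3 = -15 - (-12) = -3; M22 = (-4)·5 - 14·(-3) = -20 - (-42) = 22; M33 = (-4)·(-3) - 7·6 = 12 - 42 = -30; sum of minors = -11.
det A = (-4)·((-3)·5 - (-4)·3) - 7·(6·5 - (-4)·(-3)) + 14·(6·3 - (-3)·(-3)) = (-4)·(-3) - 7·18 + 14·9 = 12.
So p(s) = det(sI - A) = s^3 + 2s^2 - 11s - 12.
Rational-root test: any integer root divides -12. Testing small divisors, s = -1 works: p(-1) = -1 + 2 + 11 + (-12) = 0, so (s + 1) is a factor.
Dividing, p(s) = (s + 1)(s^2 + s - 12).
Factor s^2 + s - 12: two numbers with sum -1 and product -12 are 3 and -4, so s^2 + s - 12 = (s - 3)(s + 4).
Hence p(s) = (s - 3) (s + 1) (s + 4), with roots -4, -1, 3.
At least one eigenvalue has non-negative real part, so the system is not asymptotically stable.

-4, -1, 3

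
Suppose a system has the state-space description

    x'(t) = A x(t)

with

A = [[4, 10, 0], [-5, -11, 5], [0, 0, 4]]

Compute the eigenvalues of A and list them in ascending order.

-6, -1, 4

det(sI - A) = s^3 - (tr A)s^2 + (M11 + M22 + M33)s - det A, where Mii is the 2×2 principal minor of A obtained by deleting row i and column i.
tr A = 4 + (-11) + 4 = -3; M11 = (-11)·4 - 5·0 = -44 - 0 = -44; M22 = 4·4 - 0·0 = 16 - 0 = 16; M33 = 4·(-11) - 10·(-5) = -44 - (-50) = 6; sum of minors = -22.
det A = 4·((-11)·4 - 5·0) - 10·((-5)·4 - 5·0) + 0·((-5)·0 - (-11)·0) = 4·(-44) - 10·(-20) + 0·0 = 24.
So p(s) = det(sI - A) = s^3 + 3s^2 - 22s - 24.
Rational-root test: any integer root divides -24. Testing small divisors, s = -1 works: p(-1) = -1 + 3 + 22 + (-24) = 0, so (s + 1) is a factor.
Dividing, p(s) = (s + 1)(s^2 + 2s - 24).
Factor s^2 + 2s - 24: two numbers with sum -2 and product -24 are 4 and -6, so s^2 + 2s - 24 = (s - 4)(s + 6).
Hence p(s) = (s - 4) (s + 1) (s + 6), with roots -6, -1, 4.
At least one eigenvalue has non-negative real part, so the system is not asymptotically stable.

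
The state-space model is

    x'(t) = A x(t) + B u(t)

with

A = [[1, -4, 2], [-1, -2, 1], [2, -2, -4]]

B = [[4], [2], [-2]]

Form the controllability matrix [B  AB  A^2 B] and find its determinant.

AB = [[-8], [-10], [12]]
A^2B = [[56], [40], [-44]]
Controllability matrix C = [B  AB  A^2B] = [[4, -8, 56], [2, -10, 40], [-2, 12, -44]]
Expanding along the first row, det(C) = 4·((-10)·(-44) - 40·12) - (-8)·(2·(-44) - 40·(-2)) + 56·(2·12 - (-10)·(-2)) = 4·(-40) - (-8)·(-8) + 56·4 = 0
Since det(C) = 0, rank(C) < 3 and the system is not completely controllable.

0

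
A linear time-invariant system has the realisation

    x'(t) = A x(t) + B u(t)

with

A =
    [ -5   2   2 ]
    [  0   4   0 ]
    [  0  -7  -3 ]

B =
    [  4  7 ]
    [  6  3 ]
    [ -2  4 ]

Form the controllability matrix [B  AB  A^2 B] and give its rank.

2

AB = [[-12, -21], [24, 12], [-36, -33]]
A^2B = [[36, 63], [96, 48], [-60, 15]]
Controllability matrix C = [B  AB  A^2B] = [[4, 7, -12, -21, 36, 63], [6, 3, 24, 12, 96, 48], [-2, 4, -36, -33, -60, 15]]
The rows r1, r2, r3 of C are linearly dependent: -r1 + r2 + r3 = 0 (check each entry), so rank(C) ≤ 2.
The 2×2 minor from rows 1, 2, columns 1, 2 is 4·3 - 7·6 = 12 - 42 = -30 ≠ 0, so rank(C) = 2.
rank(C) = 2 < n = 3, so the pair (A, B) is not completely controllable.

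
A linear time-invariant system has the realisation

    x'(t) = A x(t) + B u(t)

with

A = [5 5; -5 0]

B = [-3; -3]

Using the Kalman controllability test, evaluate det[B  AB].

-135

AB = [[-30], [15]]
Controllability matrix C = [B  AB] = [[-3, -30], [-3, 15]]
det(C) = (-3)·15 - (-30)·(-3) = -45 - 90 = -135
Since det(C) ≠ 0, rank(C) = 2 and the system is completely controllable.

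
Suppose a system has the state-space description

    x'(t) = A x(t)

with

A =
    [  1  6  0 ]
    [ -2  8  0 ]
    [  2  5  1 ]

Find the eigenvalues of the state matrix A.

det(sI - A) = s^3 - (tr A)s^2 + (M11 + M22 + M33)s - det A, where Mii is the 2×2 principal minor of A obtained by deleting row i and column i.
tr A = 1 + 8 + 1 = 10; M11 = 8·1 - 0·5 = 8 - 0 = 8; M22 = 1·1 - 0·2 = 1 - 0 = 1; M33 = 1·8 - 6·(-2) = 8 - (-12) = 20; sum of minors = 29.
det A = 1·(8·1 - 0·5) - 6·((-2)·1 - 0·2) + 0·((-2)·5 - 8·2) = 1·8 - 6·(-2) + 0·(-26) = 20.
So p(s) = det(sI - A) = s^3 - 10s^2 + 29s - 20.
Rational-root test: any integer root divides -20. Testing small divisors, s = 1 works: p(1) = 1 + (-10) + 29 + (-20) = 0, so (s - 1) is a factor.
Dividing, p(s) = (s - 1)(s^2 - 9s + 20).
Factor s^2 - 9s + 20: two numbers with sum 9 and product 20 are 5 and 4, so s^2 - 9s + 20 = (s - 5)(s - 4).
Hence p(s) = (s - 5) (s - 4) (s - 1), with roots 1, 4, 5.
At least one eigenvalue has non-negative real part, so the system is not asymptotically stable.

1, 4, 5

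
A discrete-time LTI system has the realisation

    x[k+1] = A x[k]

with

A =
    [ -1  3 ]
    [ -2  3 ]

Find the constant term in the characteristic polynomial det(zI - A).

For a 2×2 matrix, det(zI - A) = z^2 - (tr A)z + det A.
tr A = 2, det A = 3.
So p(z) = z^2 - 2z + 3.
The constant term is 3.

3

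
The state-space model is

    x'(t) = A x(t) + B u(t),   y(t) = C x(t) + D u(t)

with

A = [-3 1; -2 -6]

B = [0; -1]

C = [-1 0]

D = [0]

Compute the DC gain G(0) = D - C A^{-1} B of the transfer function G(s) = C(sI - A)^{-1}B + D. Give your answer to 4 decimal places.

0.0500

G(0) = C(-A)^{-1}B + D = -C A^{-1} B + D.
det A = 20, so A^{-1} = (1/20)·adj(A) = [[-3/10, -1/20], [1/10, -3/20]]
A^{-1} B = [1/20, 3/20]^T
C A^{-1} B = -1/20
G(0) = D - C A^{-1} B = 0 - (-1/20) = 1/20 ≈ 0.0500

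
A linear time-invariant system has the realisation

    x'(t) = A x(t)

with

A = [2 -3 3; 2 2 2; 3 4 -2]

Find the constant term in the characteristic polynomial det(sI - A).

48

Expand det(sI - A) for the 3×3 matrix.
p(s) = s^3 - 2s^2 - 15s + 48.
(Check: constant term = det(-A) = (-1)^3 det A = 48; coefficient of s^2 = -tr A = -2.)
The constant term is 48.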